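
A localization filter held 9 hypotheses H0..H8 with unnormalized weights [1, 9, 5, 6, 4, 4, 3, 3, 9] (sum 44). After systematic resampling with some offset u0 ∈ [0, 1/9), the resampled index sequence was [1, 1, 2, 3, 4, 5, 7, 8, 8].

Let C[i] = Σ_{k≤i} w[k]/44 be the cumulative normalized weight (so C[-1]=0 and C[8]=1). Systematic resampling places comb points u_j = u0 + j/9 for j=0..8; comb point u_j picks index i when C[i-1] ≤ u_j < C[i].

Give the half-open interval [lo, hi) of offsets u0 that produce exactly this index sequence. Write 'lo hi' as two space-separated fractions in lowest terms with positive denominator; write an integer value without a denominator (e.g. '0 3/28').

2/33 41/396

C = [1/44, 5/22, 15/44, 21/44, 25/44, 29/44, 8/11, 35/44, 1]
j=0 picked index 1: u0 ∈ [1/44, 5/22)
j=1 picked index 1: u0 ∈ [-35/396, 23/198)
j=2 picked index 2: u0 ∈ [1/198, 47/396)
j=3 picked index 3: u0 ∈ [1/132, 19/132)
j=4 picked index 4: u0 ∈ [13/396, 49/396)
j=5 picked index 5: u0 ∈ [5/396, 41/396)
j=6 picked index 7: u0 ∈ [2/33, 17/132)
j=7 picked index 8: u0 ∈ [7/396, 2/9)
j=8 picked index 8: u0 ∈ [-37/396, 1/9)
intersection: [2/33, 41/396)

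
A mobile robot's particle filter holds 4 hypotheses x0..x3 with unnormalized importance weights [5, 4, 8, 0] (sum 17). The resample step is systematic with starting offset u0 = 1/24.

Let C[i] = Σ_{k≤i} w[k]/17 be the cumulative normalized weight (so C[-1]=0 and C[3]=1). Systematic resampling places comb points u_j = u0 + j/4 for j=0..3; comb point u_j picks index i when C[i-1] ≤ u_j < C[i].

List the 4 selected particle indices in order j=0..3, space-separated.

0 0 2 2

C = [5/17, 9/17, 1, 1]
j=0: u_0=1/24 ∈ [0, 5/17) → index 0
j=1: u_1=7/24 ∈ [0, 5/17) → index 0
j=2: u_2=13/24 ∈ [9/17, 1) → index 2
j=3: u_3=19/24 ∈ [9/17, 1) → index 2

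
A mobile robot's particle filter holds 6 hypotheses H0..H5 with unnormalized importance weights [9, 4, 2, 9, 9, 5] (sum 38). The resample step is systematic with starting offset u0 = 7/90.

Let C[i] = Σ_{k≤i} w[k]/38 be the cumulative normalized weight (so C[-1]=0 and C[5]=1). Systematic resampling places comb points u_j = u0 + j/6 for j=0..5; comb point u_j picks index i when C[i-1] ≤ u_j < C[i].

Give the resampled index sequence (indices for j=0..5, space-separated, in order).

C = [9/38, 13/38, 15/38, 12/19, 33/38, 1]
j=0: u_0=7/90 ∈ [0, 9/38) → index 0
j=1: u_1=11/45 ∈ [9/38, 13/38) → index 1
j=2: u_2=37/90 ∈ [15/38, 12/19) → index 3
j=3: u_3=26/45 ∈ [15/38, 12/19) → index 3
j=4: u_4=67/90 ∈ [12/19, 33/38) → index 4
j=5: u_5=41/45 ∈ [33/38, 1) → index 5

0 1 3 3 4 5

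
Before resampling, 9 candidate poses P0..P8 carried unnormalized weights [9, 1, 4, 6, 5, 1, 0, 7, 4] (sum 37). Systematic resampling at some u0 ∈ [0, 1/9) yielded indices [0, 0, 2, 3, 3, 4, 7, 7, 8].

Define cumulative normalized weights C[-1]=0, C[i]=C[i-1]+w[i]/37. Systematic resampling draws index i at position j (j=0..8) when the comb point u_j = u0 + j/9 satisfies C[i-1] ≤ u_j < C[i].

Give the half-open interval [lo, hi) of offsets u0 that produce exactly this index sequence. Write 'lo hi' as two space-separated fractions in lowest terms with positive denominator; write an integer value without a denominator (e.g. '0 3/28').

C = [9/37, 10/37, 14/37, 20/37, 25/37, 26/37, 26/37, 33/37, 1]
j=0 picked index 0: u0 ∈ [0, 9/37)
j=1 picked index 0: u0 ∈ [-1/9, 44/333)
j=2 picked index 2: u0 ∈ [16/333, 52/333)
j=3 picked index 3: u0 ∈ [5/111, 23/111)
j=4 picked index 3: u0 ∈ [-22/333, 32/333)
j=5 picked index 4: u0 ∈ [-5/333, 40/333)
j=6 picked index 7: u0 ∈ [4/111, 25/111)
j=7 picked index 7: u0 ∈ [-25/333, 38/333)
j=8 picked index 8: u0 ∈ [1/333, 1/9)
intersection: [16/333, 32/333)

16/333 32/333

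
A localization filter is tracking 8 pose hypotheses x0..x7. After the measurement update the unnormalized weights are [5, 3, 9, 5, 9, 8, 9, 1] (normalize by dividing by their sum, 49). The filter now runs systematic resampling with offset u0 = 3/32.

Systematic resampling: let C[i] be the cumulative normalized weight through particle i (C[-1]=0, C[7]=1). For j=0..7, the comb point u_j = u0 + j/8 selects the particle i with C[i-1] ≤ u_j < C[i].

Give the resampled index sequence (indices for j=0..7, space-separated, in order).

0 2 2 4 4 5 6 6

C = [5/49, 8/49, 17/49, 22/49, 31/49, 39/49, 48/49, 1]
j=0: u_0=3/32 ∈ [0, 5/49) → index 0
j=1: u_1=7/32 ∈ [8/49, 17/49) → index 2
j=2: u_2=11/32 ∈ [8/49, 17/49) → index 2
j=3: u_3=15/32 ∈ [22/49, 31/49) → index 4
j=4: u_4=19/32 ∈ [22/49, 31/49) → index 4
j=5: u_5=23/32 ∈ [31/49, 39/49) → index 5
j=6: u_6=27/32 ∈ [39/49, 48/49) → index 6
j=7: u_7=31/32 ∈ [39/49, 48/49) → index 6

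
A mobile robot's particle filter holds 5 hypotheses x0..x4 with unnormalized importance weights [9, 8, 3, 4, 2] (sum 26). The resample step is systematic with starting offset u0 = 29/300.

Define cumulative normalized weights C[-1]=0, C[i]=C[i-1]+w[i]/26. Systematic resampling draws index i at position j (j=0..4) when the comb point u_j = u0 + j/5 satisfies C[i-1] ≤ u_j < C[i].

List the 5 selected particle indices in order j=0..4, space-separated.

0 0 1 2 3

C = [9/26, 17/26, 10/13, 12/13, 1]
j=0: u_0=29/300 ∈ [0, 9/26) → index 0
j=1: u_1=89/300 ∈ [0, 9/26) → index 0
j=2: u_2=149/300 ∈ [9/26, 17/26) → index 1
j=3: u_3=209/300 ∈ [17/26, 10/13) → index 2
j=4: u_4=269/300 ∈ [10/13, 12/13) → index 3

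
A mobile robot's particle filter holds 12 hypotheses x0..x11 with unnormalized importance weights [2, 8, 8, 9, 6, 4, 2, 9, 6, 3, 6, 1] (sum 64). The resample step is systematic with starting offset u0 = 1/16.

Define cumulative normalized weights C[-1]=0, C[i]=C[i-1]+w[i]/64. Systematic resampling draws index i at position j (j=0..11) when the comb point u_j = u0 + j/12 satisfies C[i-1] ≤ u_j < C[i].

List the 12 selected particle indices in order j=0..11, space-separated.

1 1 2 3 3 4 5 7 7 8 10 10

C = [1/32, 5/32, 9/32, 27/64, 33/64, 37/64, 39/64, 3/4, 27/32, 57/64, 63/64, 1]
j=0: u_0=1/16 ∈ [1/32, 5/32) → index 1
j=1: u_1=7/48 ∈ [1/32, 5/32) → index 1
j=2: u_2=11/48 ∈ [5/32, 9/32) → index 2
j=3: u_3=5/16 ∈ [9/32, 27/64) → index 3
j=4: u_4=19/48 ∈ [9/32, 27/64) → index 3
j=5: u_5=23/48 ∈ [27/64, 33/64) → index 4
j=6: u_6=9/16 ∈ [33/64, 37/64) → index 5
j=7: u_7=31/48 ∈ [39/64, 3/4) → index 7
j=8: u_8=35/48 ∈ [39/64, 3/4) → index 7
j=9: u_9=13/16 ∈ [3/4, 27/32) → index 8
j=10: u_10=43/48 ∈ [57/64, 63/64) → index 10
j=11: u_11=47/48 ∈ [57/64, 63/64) → index 10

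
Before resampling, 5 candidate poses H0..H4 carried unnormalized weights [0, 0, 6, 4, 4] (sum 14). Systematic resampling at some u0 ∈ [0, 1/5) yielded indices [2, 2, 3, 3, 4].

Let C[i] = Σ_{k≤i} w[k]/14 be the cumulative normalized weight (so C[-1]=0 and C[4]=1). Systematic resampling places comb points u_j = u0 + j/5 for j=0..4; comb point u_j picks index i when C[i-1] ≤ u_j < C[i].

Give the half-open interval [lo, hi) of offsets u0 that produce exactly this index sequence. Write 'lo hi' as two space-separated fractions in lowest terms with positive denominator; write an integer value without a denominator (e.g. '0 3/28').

C = [0, 0, 3/7, 5/7, 1]
j=0 picked index 2: u0 ∈ [0, 3/7)
j=1 picked index 2: u0 ∈ [-1/5, 8/35)
j=2 picked index 3: u0 ∈ [1/35, 11/35)
j=3 picked index 3: u0 ∈ [-6/35, 4/35)
j=4 picked index 4: u0 ∈ [-3/35, 1/5)
intersection: [1/35, 4/35)

1/35 4/35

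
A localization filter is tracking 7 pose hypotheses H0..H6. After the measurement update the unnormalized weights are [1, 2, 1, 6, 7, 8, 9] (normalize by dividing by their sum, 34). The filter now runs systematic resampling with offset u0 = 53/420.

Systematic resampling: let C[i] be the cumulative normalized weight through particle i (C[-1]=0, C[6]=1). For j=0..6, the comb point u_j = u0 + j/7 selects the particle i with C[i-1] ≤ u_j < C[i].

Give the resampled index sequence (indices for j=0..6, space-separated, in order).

C = [1/34, 3/34, 2/17, 5/17, 1/2, 25/34, 1]
j=0: u_0=53/420 ∈ [2/17, 5/17) → index 3
j=1: u_1=113/420 ∈ [2/17, 5/17) → index 3
j=2: u_2=173/420 ∈ [5/17, 1/2) → index 4
j=3: u_3=233/420 ∈ [1/2, 25/34) → index 5
j=4: u_4=293/420 ∈ [1/2, 25/34) → index 5
j=5: u_5=353/420 ∈ [25/34, 1) → index 6
j=6: u_6=59/60 ∈ [25/34, 1) → index 6

3 3 4 5 5 6 6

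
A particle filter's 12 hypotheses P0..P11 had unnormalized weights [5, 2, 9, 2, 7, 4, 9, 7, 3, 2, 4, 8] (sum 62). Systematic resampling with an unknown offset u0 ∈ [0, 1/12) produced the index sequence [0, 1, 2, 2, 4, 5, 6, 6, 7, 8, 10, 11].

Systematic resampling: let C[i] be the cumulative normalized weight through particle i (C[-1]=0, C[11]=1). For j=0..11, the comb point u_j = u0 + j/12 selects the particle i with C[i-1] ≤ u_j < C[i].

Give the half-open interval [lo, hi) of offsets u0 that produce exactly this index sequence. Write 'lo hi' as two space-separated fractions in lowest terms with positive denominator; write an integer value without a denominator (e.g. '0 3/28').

0 1/124

C = [5/62, 7/62, 8/31, 9/31, 25/62, 29/62, 19/31, 45/62, 24/31, 25/31, 27/31, 1]
j=0 picked index 0: u0 ∈ [0, 5/62)
j=1 picked index 1: u0 ∈ [-1/372, 11/372)
j=2 picked index 2: u0 ∈ [-5/93, 17/186)
j=3 picked index 2: u0 ∈ [-17/124, 1/124)
j=4 picked index 4: u0 ∈ [-4/93, 13/186)
j=5 picked index 5: u0 ∈ [-5/372, 19/372)
j=6 picked index 6: u0 ∈ [-1/31, 7/62)
j=7 picked index 6: u0 ∈ [-43/372, 11/372)
j=8 picked index 7: u0 ∈ [-5/93, 11/186)
j=9 picked index 8: u0 ∈ [-3/124, 3/124)
j=10 picked index 10: u0 ∈ [-5/186, 7/186)
j=11 picked index 11: u0 ∈ [-17/372, 1/12)
intersection: [0, 1/124)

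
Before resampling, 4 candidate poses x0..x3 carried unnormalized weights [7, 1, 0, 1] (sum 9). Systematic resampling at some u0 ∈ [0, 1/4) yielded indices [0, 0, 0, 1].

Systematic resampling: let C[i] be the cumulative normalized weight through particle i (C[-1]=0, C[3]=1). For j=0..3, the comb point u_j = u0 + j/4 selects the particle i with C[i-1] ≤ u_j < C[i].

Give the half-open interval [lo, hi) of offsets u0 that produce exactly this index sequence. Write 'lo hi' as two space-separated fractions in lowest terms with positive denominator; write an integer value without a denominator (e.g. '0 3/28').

C = [7/9, 8/9, 8/9, 1]
j=0 picked index 0: u0 ∈ [0, 7/9)
j=1 picked index 0: u0 ∈ [-1/4, 19/36)
j=2 picked index 0: u0 ∈ [-1/2, 5/18)
j=3 picked index 1: u0 ∈ [1/36, 5/36)
intersection: [1/36, 5/36)

1/36 5/36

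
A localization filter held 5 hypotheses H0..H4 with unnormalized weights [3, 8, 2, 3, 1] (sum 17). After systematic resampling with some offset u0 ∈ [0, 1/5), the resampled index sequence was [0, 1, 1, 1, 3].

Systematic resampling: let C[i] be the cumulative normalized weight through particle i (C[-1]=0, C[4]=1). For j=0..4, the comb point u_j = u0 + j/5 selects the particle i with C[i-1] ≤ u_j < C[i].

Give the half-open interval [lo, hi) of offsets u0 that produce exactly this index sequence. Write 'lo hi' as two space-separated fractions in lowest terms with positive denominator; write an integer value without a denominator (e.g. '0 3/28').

C = [3/17, 11/17, 13/17, 16/17, 1]
j=0 picked index 0: u0 ∈ [0, 3/17)
j=1 picked index 1: u0 ∈ [-2/85, 38/85)
j=2 picked index 1: u0 ∈ [-19/85, 21/85)
j=3 picked index 1: u0 ∈ [-36/85, 4/85)
j=4 picked index 3: u0 ∈ [-3/85, 12/85)
intersection: [0, 4/85)

0 4/85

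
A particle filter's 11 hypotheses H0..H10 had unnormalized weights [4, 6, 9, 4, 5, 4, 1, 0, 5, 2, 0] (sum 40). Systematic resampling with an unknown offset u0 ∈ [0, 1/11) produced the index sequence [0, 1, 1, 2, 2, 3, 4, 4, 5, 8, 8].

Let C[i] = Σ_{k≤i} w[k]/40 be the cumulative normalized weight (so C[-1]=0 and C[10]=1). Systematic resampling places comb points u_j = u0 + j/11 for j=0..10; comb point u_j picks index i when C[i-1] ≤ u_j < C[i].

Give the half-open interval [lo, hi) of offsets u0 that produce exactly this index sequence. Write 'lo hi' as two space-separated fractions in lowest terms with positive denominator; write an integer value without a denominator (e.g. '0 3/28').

C = [1/10, 1/4, 19/40, 23/40, 7/10, 4/5, 33/40, 33/40, 19/20, 1, 1]
j=0 picked index 0: u0 ∈ [0, 1/10)
j=1 picked index 1: u0 ∈ [1/110, 7/44)
j=2 picked index 1: u0 ∈ [-9/110, 3/44)
j=3 picked index 2: u0 ∈ [-1/44, 89/440)
j=4 picked index 2: u0 ∈ [-5/44, 49/440)
j=5 picked index 3: u0 ∈ [9/440, 53/440)
j=6 picked index 4: u0 ∈ [13/440, 17/110)
j=7 picked index 4: u0 ∈ [-27/440, 7/110)
j=8 picked index 5: u0 ∈ [-3/110, 4/55)
j=9 picked index 8: u0 ∈ [3/440, 29/220)
j=10 picked index 8: u0 ∈ [-37/440, 9/220)
intersection: [13/440, 9/220)

13/440 9/220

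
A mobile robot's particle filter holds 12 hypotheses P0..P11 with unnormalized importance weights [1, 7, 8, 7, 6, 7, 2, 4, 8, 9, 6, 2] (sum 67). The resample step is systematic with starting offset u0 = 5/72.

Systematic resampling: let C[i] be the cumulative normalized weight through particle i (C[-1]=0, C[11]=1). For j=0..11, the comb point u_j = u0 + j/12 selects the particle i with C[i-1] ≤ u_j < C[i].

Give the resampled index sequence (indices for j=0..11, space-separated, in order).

C = [1/67, 8/67, 16/67, 23/67, 29/67, 36/67, 38/67, 42/67, 50/67, 59/67, 65/67, 1]
j=0: u_0=5/72 ∈ [1/67, 8/67) → index 1
j=1: u_1=11/72 ∈ [8/67, 16/67) → index 2
j=2: u_2=17/72 ∈ [8/67, 16/67) → index 2
j=3: u_3=23/72 ∈ [16/67, 23/67) → index 3
j=4: u_4=29/72 ∈ [23/67, 29/67) → index 4
j=5: u_5=35/72 ∈ [29/67, 36/67) → index 5
j=6: u_6=41/72 ∈ [38/67, 42/67) → index 7
j=7: u_7=47/72 ∈ [42/67, 50/67) → index 8
j=8: u_8=53/72 ∈ [42/67, 50/67) → index 8
j=9: u_9=59/72 ∈ [50/67, 59/67) → index 9
j=10: u_10=65/72 ∈ [59/67, 65/67) → index 10
j=11: u_11=71/72 ∈ [65/67, 1) → index 11

1 2 2 3 4 5 7 8 8 9 10 11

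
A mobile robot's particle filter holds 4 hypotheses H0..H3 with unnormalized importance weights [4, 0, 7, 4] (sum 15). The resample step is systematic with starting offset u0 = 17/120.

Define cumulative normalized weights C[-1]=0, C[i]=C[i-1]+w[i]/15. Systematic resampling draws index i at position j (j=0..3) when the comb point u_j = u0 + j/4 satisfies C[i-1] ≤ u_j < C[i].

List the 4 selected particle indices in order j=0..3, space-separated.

0 2 2 3

C = [4/15, 4/15, 11/15, 1]
j=0: u_0=17/120 ∈ [0, 4/15) → index 0
j=1: u_1=47/120 ∈ [4/15, 11/15) → index 2
j=2: u_2=77/120 ∈ [4/15, 11/15) → index 2
j=3: u_3=107/120 ∈ [11/15, 1) → index 3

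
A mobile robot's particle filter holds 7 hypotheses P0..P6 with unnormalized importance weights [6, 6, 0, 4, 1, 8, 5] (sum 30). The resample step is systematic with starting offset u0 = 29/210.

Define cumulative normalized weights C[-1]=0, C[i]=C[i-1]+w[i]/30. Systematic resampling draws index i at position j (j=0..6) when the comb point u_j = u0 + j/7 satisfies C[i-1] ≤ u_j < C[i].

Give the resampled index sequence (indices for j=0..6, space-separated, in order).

C = [1/5, 2/5, 2/5, 8/15, 17/30, 5/6, 1]
j=0: u_0=29/210 ∈ [0, 1/5) → index 0
j=1: u_1=59/210 ∈ [1/5, 2/5) → index 1
j=2: u_2=89/210 ∈ [2/5, 8/15) → index 3
j=3: u_3=17/30 ∈ [17/30, 5/6) → index 5
j=4: u_4=149/210 ∈ [17/30, 5/6) → index 5
j=5: u_5=179/210 ∈ [5/6, 1) → index 6
j=6: u_6=209/210 ∈ [5/6, 1) → index 6

0 1 3 5 5 6 6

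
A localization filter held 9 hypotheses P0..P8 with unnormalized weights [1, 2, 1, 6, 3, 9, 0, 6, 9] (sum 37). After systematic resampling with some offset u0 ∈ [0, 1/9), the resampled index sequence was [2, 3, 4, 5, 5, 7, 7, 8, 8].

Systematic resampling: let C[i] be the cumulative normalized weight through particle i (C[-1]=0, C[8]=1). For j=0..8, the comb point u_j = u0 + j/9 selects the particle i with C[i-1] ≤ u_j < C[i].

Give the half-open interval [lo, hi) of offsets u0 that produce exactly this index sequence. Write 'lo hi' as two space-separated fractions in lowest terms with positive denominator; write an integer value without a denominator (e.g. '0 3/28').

3/37 10/111

C = [1/37, 3/37, 4/37, 10/37, 13/37, 22/37, 22/37, 28/37, 1]
j=0 picked index 2: u0 ∈ [3/37, 4/37)
j=1 picked index 3: u0 ∈ [-1/333, 53/333)
j=2 picked index 4: u0 ∈ [16/333, 43/333)
j=3 picked index 5: u0 ∈ [2/111, 29/111)
j=4 picked index 5: u0 ∈ [-31/333, 50/333)
j=5 picked index 7: u0 ∈ [13/333, 67/333)
j=6 picked index 7: u0 ∈ [-8/111, 10/111)
j=7 picked index 8: u0 ∈ [-7/333, 2/9)
j=8 picked index 8: u0 ∈ [-44/333, 1/9)
intersection: [3/37, 10/111)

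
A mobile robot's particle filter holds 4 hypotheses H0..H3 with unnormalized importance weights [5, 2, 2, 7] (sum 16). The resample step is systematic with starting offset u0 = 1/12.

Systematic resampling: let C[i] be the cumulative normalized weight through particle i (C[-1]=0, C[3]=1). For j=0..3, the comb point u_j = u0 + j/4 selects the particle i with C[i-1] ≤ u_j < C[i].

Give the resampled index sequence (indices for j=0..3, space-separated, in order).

0 1 3 3

C = [5/16, 7/16, 9/16, 1]
j=0: u_0=1/12 ∈ [0, 5/16) → index 0
j=1: u_1=1/3 ∈ [5/16, 7/16) → index 1
j=2: u_2=7/12 ∈ [9/16, 1) → index 3
j=3: u_3=5/6 ∈ [9/16, 1) → index 3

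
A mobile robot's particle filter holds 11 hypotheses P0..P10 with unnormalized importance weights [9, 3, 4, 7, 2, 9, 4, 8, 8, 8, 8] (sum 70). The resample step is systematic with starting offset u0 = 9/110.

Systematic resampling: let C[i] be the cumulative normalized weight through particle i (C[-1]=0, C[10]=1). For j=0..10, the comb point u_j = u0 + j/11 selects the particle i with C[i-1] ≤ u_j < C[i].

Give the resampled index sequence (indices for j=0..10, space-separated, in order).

0 2 3 4 5 6 7 8 9 10 10

C = [9/70, 6/35, 8/35, 23/70, 5/14, 17/35, 19/35, 23/35, 27/35, 31/35, 1]
j=0: u_0=9/110 ∈ [0, 9/70) → index 0
j=1: u_1=19/110 ∈ [6/35, 8/35) → index 2
j=2: u_2=29/110 ∈ [8/35, 23/70) → index 3
j=3: u_3=39/110 ∈ [23/70, 5/14) → index 4
j=4: u_4=49/110 ∈ [5/14, 17/35) → index 5
j=5: u_5=59/110 ∈ [17/35, 19/35) → index 6
j=6: u_6=69/110 ∈ [19/35, 23/35) → index 7
j=7: u_7=79/110 ∈ [23/35, 27/35) → index 8
j=8: u_8=89/110 ∈ [27/35, 31/35) → index 9
j=9: u_9=9/10 ∈ [31/35, 1) → index 10
j=10: u_10=109/110 ∈ [31/35, 1) → index 10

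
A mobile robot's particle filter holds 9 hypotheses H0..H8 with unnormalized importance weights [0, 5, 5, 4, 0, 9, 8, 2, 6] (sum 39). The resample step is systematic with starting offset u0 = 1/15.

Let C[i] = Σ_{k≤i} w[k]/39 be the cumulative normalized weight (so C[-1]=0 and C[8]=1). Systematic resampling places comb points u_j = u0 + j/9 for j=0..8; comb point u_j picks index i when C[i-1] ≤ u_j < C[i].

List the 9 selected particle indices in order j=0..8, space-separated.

C = [0, 5/39, 10/39, 14/39, 14/39, 23/39, 31/39, 11/13, 1]
j=0: u_0=1/15 ∈ [0, 5/39) → index 1
j=1: u_1=8/45 ∈ [5/39, 10/39) → index 2
j=2: u_2=13/45 ∈ [10/39, 14/39) → index 3
j=3: u_3=2/5 ∈ [14/39, 23/39) → index 5
j=4: u_4=23/45 ∈ [14/39, 23/39) → index 5
j=5: u_5=28/45 ∈ [23/39, 31/39) → index 6
j=6: u_6=11/15 ∈ [23/39, 31/39) → index 6
j=7: u_7=38/45 ∈ [31/39, 11/13) → index 7
j=8: u_8=43/45 ∈ [11/13, 1) → index 8

1 2 3 5 5 6 6 7 8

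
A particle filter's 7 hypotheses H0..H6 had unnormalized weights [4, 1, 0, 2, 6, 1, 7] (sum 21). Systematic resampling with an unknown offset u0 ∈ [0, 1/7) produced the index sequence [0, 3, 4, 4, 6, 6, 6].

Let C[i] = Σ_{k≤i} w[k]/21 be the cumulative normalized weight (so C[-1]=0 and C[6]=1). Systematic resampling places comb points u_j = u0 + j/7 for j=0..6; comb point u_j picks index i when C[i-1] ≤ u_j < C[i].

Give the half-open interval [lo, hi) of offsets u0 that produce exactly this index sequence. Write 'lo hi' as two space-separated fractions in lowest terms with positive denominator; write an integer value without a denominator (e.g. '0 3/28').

2/21 1/7

C = [4/21, 5/21, 5/21, 1/3, 13/21, 2/3, 1]
j=0 picked index 0: u0 ∈ [0, 4/21)
j=1 picked index 3: u0 ∈ [2/21, 4/21)
j=2 picked index 4: u0 ∈ [1/21, 1/3)
j=3 picked index 4: u0 ∈ [-2/21, 4/21)
j=4 picked index 6: u0 ∈ [2/21, 3/7)
j=5 picked index 6: u0 ∈ [-1/21, 2/7)
j=6 picked index 6: u0 ∈ [-4/21, 1/7)
intersection: [2/21, 1/7)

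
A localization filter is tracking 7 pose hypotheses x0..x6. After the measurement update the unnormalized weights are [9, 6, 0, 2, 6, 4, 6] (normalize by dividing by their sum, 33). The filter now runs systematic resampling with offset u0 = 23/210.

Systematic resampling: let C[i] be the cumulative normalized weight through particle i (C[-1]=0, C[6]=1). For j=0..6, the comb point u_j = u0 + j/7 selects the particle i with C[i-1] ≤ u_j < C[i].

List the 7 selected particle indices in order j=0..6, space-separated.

C = [3/11, 5/11, 5/11, 17/33, 23/33, 9/11, 1]
j=0: u_0=23/210 ∈ [0, 3/11) → index 0
j=1: u_1=53/210 ∈ [0, 3/11) → index 0
j=2: u_2=83/210 ∈ [3/11, 5/11) → index 1
j=3: u_3=113/210 ∈ [17/33, 23/33) → index 4
j=4: u_4=143/210 ∈ [17/33, 23/33) → index 4
j=5: u_5=173/210 ∈ [9/11, 1) → index 6
j=6: u_6=29/30 ∈ [9/11, 1) → index 6

0 0 1 4 4 6 6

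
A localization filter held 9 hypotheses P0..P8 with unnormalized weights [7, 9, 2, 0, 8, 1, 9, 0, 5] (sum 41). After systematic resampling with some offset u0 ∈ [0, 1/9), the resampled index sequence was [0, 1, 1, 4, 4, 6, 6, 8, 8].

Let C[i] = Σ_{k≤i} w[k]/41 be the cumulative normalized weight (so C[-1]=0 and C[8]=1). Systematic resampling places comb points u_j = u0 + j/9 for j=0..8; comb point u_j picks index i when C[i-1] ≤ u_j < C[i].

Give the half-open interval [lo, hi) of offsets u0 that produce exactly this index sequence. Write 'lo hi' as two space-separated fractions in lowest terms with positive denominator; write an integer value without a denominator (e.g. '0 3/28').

13/123 1/9

C = [7/41, 16/41, 18/41, 18/41, 26/41, 27/41, 36/41, 36/41, 1]
j=0 picked index 0: u0 ∈ [0, 7/41)
j=1 picked index 1: u0 ∈ [22/369, 103/369)
j=2 picked index 1: u0 ∈ [-19/369, 62/369)
j=3 picked index 4: u0 ∈ [13/123, 37/123)
j=4 picked index 4: u0 ∈ [-2/369, 70/369)
j=5 picked index 6: u0 ∈ [38/369, 119/369)
j=6 picked index 6: u0 ∈ [-1/123, 26/123)
j=7 picked index 8: u0 ∈ [37/369, 2/9)
j=8 picked index 8: u0 ∈ [-4/369, 1/9)
intersection: [13/123, 1/9)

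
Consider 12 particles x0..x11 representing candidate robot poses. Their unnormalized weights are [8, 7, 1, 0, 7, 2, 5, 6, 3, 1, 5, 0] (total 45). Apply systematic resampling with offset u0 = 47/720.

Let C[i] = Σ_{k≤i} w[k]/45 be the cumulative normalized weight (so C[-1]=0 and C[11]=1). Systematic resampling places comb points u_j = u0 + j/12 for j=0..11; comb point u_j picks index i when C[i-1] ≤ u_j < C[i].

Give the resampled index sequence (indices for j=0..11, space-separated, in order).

C = [8/45, 1/3, 16/45, 16/45, 23/45, 5/9, 2/3, 4/5, 13/15, 8/9, 1, 1]
j=0: u_0=47/720 ∈ [0, 8/45) → index 0
j=1: u_1=107/720 ∈ [0, 8/45) → index 0
j=2: u_2=167/720 ∈ [8/45, 1/3) → index 1
j=3: u_3=227/720 ∈ [8/45, 1/3) → index 1
j=4: u_4=287/720 ∈ [16/45, 23/45) → index 4
j=5: u_5=347/720 ∈ [16/45, 23/45) → index 4
j=6: u_6=407/720 ∈ [5/9, 2/3) → index 6
j=7: u_7=467/720 ∈ [5/9, 2/3) → index 6
j=8: u_8=527/720 ∈ [2/3, 4/5) → index 7
j=9: u_9=587/720 ∈ [4/5, 13/15) → index 8
j=10: u_10=647/720 ∈ [8/9, 1) → index 10
j=11: u_11=707/720 ∈ [8/9, 1) → index 10

0 0 1 1 4 4 6 6 7 8 10 10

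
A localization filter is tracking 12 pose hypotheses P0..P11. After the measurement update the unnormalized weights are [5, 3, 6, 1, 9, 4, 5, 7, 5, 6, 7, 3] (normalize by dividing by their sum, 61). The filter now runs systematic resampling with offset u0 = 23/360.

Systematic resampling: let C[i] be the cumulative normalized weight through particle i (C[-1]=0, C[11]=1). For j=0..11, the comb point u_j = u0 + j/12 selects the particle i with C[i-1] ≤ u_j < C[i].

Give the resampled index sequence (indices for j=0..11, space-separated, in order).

0 2 3 4 5 6 7 7 8 9 10 11

C = [5/61, 8/61, 14/61, 15/61, 24/61, 28/61, 33/61, 40/61, 45/61, 51/61, 58/61, 1]
j=0: u_0=23/360 ∈ [0, 5/61) → index 0
j=1: u_1=53/360 ∈ [8/61, 14/61) → index 2
j=2: u_2=83/360 ∈ [14/61, 15/61) → index 3
j=3: u_3=113/360 ∈ [15/61, 24/61) → index 4
j=4: u_4=143/360 ∈ [24/61, 28/61) → index 5
j=5: u_5=173/360 ∈ [28/61, 33/61) → index 6
j=6: u_6=203/360 ∈ [33/61, 40/61) → index 7
j=7: u_7=233/360 ∈ [33/61, 40/61) → index 7
j=8: u_8=263/360 ∈ [40/61, 45/61) → index 8
j=9: u_9=293/360 ∈ [45/61, 51/61) → index 9
j=10: u_10=323/360 ∈ [51/61, 58/61) → index 10
j=11: u_11=353/360 ∈ [58/61, 1) → index 11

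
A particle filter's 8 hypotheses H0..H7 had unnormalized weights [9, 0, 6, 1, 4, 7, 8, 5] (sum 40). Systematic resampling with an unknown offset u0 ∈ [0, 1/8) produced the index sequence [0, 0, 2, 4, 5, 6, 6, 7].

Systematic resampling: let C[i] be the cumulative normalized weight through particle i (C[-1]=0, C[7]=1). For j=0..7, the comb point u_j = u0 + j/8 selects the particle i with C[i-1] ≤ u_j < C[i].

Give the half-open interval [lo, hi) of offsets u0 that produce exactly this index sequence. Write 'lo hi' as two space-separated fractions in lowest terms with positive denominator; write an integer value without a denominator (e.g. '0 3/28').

1/20 1/10

C = [9/40, 9/40, 3/8, 2/5, 1/2, 27/40, 7/8, 1]
j=0 picked index 0: u0 ∈ [0, 9/40)
j=1 picked index 0: u0 ∈ [-1/8, 1/10)
j=2 picked index 2: u0 ∈ [-1/40, 1/8)
j=3 picked index 4: u0 ∈ [1/40, 1/8)
j=4 picked index 5: u0 ∈ [0, 7/40)
j=5 picked index 6: u0 ∈ [1/20, 1/4)
j=6 picked index 6: u0 ∈ [-3/40, 1/8)
j=7 picked index 7: u0 ∈ [0, 1/8)
intersection: [1/20, 1/10)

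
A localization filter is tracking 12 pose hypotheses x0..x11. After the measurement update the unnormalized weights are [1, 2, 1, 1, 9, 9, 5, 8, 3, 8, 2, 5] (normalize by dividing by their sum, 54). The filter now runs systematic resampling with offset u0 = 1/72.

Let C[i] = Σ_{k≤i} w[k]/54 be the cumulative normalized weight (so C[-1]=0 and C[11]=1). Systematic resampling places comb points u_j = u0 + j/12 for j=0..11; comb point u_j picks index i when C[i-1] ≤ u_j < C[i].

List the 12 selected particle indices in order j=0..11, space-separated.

0 4 4 5 5 6 6 7 8 9 9 11

C = [1/54, 1/18, 2/27, 5/54, 7/27, 23/54, 14/27, 2/3, 13/18, 47/54, 49/54, 1]
j=0: u_0=1/72 ∈ [0, 1/54) → index 0
j=1: u_1=7/72 ∈ [5/54, 7/27) → index 4
j=2: u_2=13/72 ∈ [5/54, 7/27) → index 4
j=3: u_3=19/72 ∈ [7/27, 23/54) → index 5
j=4: u_4=25/72 ∈ [7/27, 23/54) → index 5
j=5: u_5=31/72 ∈ [23/54, 14/27) → index 6
j=6: u_6=37/72 ∈ [23/54, 14/27) → index 6
j=7: u_7=43/72 ∈ [14/27, 2/3) → index 7
j=8: u_8=49/72 ∈ [2/3, 13/18) → index 8
j=9: u_9=55/72 ∈ [13/18, 47/54) → index 9
j=10: u_10=61/72 ∈ [13/18, 47/54) → index 9
j=11: u_11=67/72 ∈ [49/54, 1) → index 11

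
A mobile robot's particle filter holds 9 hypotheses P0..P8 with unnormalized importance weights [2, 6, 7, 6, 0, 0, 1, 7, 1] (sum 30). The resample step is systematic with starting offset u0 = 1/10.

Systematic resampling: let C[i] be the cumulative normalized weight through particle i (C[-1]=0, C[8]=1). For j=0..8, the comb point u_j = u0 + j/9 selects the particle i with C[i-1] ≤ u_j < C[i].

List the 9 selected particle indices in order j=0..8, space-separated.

1 1 2 2 3 3 7 7 8

C = [1/15, 4/15, 1/2, 7/10, 7/10, 7/10, 11/15, 29/30, 1]
j=0: u_0=1/10 ∈ [1/15, 4/15) → index 1
j=1: u_1=19/90 ∈ [1/15, 4/15) → index 1
j=2: u_2=29/90 ∈ [4/15, 1/2) → index 2
j=3: u_3=13/30 ∈ [4/15, 1/2) → index 2
j=4: u_4=49/90 ∈ [1/2, 7/10) → index 3
j=5: u_5=59/90 ∈ [1/2, 7/10) → index 3
j=6: u_6=23/30 ∈ [11/15, 29/30) → index 7
j=7: u_7=79/90 ∈ [11/15, 29/30) → index 7
j=8: u_8=89/90 ∈ [29/30, 1) → index 8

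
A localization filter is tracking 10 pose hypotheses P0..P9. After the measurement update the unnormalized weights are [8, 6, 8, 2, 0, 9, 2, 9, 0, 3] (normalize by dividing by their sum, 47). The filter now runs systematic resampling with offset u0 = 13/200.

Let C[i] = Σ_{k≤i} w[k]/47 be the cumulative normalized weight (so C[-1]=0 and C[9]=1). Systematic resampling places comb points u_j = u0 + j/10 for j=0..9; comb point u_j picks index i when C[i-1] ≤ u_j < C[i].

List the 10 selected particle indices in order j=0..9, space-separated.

C = [8/47, 14/47, 22/47, 24/47, 24/47, 33/47, 35/47, 44/47, 44/47, 1]
j=0: u_0=13/200 ∈ [0, 8/47) → index 0
j=1: u_1=33/200 ∈ [0, 8/47) → index 0
j=2: u_2=53/200 ∈ [8/47, 14/47) → index 1
j=3: u_3=73/200 ∈ [14/47, 22/47) → index 2
j=4: u_4=93/200 ∈ [14/47, 22/47) → index 2
j=5: u_5=113/200 ∈ [24/47, 33/47) → index 5
j=6: u_6=133/200 ∈ [24/47, 33/47) → index 5
j=7: u_7=153/200 ∈ [35/47, 44/47) → index 7
j=8: u_8=173/200 ∈ [35/47, 44/47) → index 7
j=9: u_9=193/200 ∈ [44/47, 1) → index 9

0 0 1 2 2 5 5 7 7 9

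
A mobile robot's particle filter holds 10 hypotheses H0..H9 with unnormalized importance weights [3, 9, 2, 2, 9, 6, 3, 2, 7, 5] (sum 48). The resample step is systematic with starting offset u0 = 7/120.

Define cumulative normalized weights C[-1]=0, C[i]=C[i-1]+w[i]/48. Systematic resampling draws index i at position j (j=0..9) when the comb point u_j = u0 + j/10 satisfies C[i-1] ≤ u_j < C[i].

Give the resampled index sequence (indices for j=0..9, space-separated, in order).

0 1 2 4 4 5 6 8 8 9

C = [1/16, 1/4, 7/24, 1/3, 25/48, 31/48, 17/24, 3/4, 43/48, 1]
j=0: u_0=7/120 ∈ [0, 1/16) → index 0
j=1: u_1=19/120 ∈ [1/16, 1/4) → index 1
j=2: u_2=31/120 ∈ [1/4, 7/24) → index 2
j=3: u_3=43/120 ∈ [1/3, 25/48) → index 4
j=4: u_4=11/24 ∈ [1/3, 25/48) → index 4
j=5: u_5=67/120 ∈ [25/48, 31/48) → index 5
j=6: u_6=79/120 ∈ [31/48, 17/24) → index 6
j=7: u_7=91/120 ∈ [3/4, 43/48) → index 8
j=8: u_8=103/120 ∈ [3/4, 43/48) → index 8
j=9: u_9=23/24 ∈ [43/48, 1) → index 9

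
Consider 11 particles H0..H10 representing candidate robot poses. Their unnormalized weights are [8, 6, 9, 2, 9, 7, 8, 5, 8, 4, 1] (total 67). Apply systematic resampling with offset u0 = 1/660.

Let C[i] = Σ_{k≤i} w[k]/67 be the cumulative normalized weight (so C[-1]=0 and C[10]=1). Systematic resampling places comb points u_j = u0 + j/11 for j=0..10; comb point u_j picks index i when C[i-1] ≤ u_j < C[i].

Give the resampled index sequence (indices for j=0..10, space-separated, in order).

0 0 1 2 3 4 5 6 6 8 8

C = [8/67, 14/67, 23/67, 25/67, 34/67, 41/67, 49/67, 54/67, 62/67, 66/67, 1]
j=0: u_0=1/660 ∈ [0, 8/67) → index 0
j=1: u_1=61/660 ∈ [0, 8/67) → index 0
j=2: u_2=11/60 ∈ [8/67, 14/67) → index 1
j=3: u_3=181/660 ∈ [14/67, 23/67) → index 2
j=4: u_4=241/660 ∈ [23/67, 25/67) → index 3
j=5: u_5=301/660 ∈ [25/67, 34/67) → index 4
j=6: u_6=361/660 ∈ [34/67, 41/67) → index 5
j=7: u_7=421/660 ∈ [41/67, 49/67) → index 6
j=8: u_8=481/660 ∈ [41/67, 49/67) → index 6
j=9: u_9=541/660 ∈ [54/67, 62/67) → index 8
j=10: u_10=601/660 ∈ [54/67, 62/67) → index 8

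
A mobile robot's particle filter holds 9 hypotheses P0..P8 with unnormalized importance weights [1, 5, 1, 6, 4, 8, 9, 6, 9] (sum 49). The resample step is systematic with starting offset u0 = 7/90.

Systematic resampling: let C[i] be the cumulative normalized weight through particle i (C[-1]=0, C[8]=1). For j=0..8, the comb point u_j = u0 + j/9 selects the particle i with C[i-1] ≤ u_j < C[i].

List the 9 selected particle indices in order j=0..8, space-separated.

1 3 4 5 6 6 7 8 8

C = [1/49, 6/49, 1/7, 13/49, 17/49, 25/49, 34/49, 40/49, 1]
j=0: u_0=7/90 ∈ [1/49, 6/49) → index 1
j=1: u_1=17/90 ∈ [1/7, 13/49) → index 3
j=2: u_2=3/10 ∈ [13/49, 17/49) → index 4
j=3: u_3=37/90 ∈ [17/49, 25/49) → index 5
j=4: u_4=47/90 ∈ [25/49, 34/49) → index 6
j=5: u_5=19/30 ∈ [25/49, 34/49) → index 6
j=6: u_6=67/90 ∈ [34/49, 40/49) → index 7
j=7: u_7=77/90 ∈ [40/49, 1) → index 8
j=8: u_8=29/30 ∈ [40/49, 1) → index 8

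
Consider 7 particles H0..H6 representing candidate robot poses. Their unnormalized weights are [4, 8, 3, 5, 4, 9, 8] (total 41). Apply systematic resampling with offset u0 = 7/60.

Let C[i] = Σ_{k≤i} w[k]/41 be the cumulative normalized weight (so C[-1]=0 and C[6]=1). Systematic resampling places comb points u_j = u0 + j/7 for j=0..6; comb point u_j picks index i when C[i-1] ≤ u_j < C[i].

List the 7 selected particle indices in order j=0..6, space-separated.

1 1 3 4 5 6 6

C = [4/41, 12/41, 15/41, 20/41, 24/41, 33/41, 1]
j=0: u_0=7/60 ∈ [4/41, 12/41) → index 1
j=1: u_1=109/420 ∈ [4/41, 12/41) → index 1
j=2: u_2=169/420 ∈ [15/41, 20/41) → index 3
j=3: u_3=229/420 ∈ [20/41, 24/41) → index 4
j=4: u_4=289/420 ∈ [24/41, 33/41) → index 5
j=5: u_5=349/420 ∈ [33/41, 1) → index 6
j=6: u_6=409/420 ∈ [33/41, 1) → index 6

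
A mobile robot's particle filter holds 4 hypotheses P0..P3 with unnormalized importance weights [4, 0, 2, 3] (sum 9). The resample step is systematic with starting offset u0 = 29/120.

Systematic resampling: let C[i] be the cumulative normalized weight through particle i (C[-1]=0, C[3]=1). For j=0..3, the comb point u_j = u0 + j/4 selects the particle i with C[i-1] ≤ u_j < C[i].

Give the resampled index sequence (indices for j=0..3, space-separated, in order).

0 2 3 3

C = [4/9, 4/9, 2/3, 1]
j=0: u_0=29/120 ∈ [0, 4/9) → index 0
j=1: u_1=59/120 ∈ [4/9, 2/3) → index 2
j=2: u_2=89/120 ∈ [2/3, 1) → index 3
j=3: u_3=119/120 ∈ [2/3, 1) → index 3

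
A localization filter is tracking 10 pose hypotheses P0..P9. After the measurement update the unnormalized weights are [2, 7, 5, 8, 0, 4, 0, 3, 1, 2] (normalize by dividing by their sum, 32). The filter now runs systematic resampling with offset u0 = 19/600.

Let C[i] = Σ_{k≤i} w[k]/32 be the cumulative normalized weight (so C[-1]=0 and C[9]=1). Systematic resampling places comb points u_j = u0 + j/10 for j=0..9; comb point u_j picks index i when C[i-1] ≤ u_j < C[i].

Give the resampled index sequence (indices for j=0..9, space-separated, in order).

C = [1/16, 9/32, 7/16, 11/16, 11/16, 13/16, 13/16, 29/32, 15/16, 1]
j=0: u_0=19/600 ∈ [0, 1/16) → index 0
j=1: u_1=79/600 ∈ [1/16, 9/32) → index 1
j=2: u_2=139/600 ∈ [1/16, 9/32) → index 1
j=3: u_3=199/600 ∈ [9/32, 7/16) → index 2
j=4: u_4=259/600 ∈ [9/32, 7/16) → index 2
j=5: u_5=319/600 ∈ [7/16, 11/16) → index 3
j=6: u_6=379/600 ∈ [7/16, 11/16) → index 3
j=7: u_7=439/600 ∈ [11/16, 13/16) → index 5
j=8: u_8=499/600 ∈ [13/16, 29/32) → index 7
j=9: u_9=559/600 ∈ [29/32, 15/16) → index 8

0 1 1 2 2 3 3 5 7 8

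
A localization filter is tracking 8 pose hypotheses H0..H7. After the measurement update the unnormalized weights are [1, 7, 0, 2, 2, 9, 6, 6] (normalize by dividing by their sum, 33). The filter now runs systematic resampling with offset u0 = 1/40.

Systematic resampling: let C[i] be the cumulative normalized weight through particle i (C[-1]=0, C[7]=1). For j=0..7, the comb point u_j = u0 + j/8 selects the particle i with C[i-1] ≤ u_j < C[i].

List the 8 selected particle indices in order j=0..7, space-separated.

0 1 3 5 5 6 6 7

C = [1/33, 8/33, 8/33, 10/33, 4/11, 7/11, 9/11, 1]
j=0: u_0=1/40 ∈ [0, 1/33) → index 0
j=1: u_1=3/20 ∈ [1/33, 8/33) → index 1
j=2: u_2=11/40 ∈ [8/33, 10/33) → index 3
j=3: u_3=2/5 ∈ [4/11, 7/11) → index 5
j=4: u_4=21/40 ∈ [4/11, 7/11) → index 5
j=5: u_5=13/20 ∈ [7/11, 9/11) → index 6
j=6: u_6=31/40 ∈ [7/11, 9/11) → index 6
j=7: u_7=9/10 ∈ [9/11, 1) → index 7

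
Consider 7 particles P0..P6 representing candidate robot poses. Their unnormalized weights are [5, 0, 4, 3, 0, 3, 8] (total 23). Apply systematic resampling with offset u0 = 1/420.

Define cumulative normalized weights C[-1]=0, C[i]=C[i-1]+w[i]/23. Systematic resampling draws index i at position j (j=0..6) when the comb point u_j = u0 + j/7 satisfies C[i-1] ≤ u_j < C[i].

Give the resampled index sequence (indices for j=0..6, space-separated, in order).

C = [5/23, 5/23, 9/23, 12/23, 12/23, 15/23, 1]
j=0: u_0=1/420 ∈ [0, 5/23) → index 0
j=1: u_1=61/420 ∈ [0, 5/23) → index 0
j=2: u_2=121/420 ∈ [5/23, 9/23) → index 2
j=3: u_3=181/420 ∈ [9/23, 12/23) → index 3
j=4: u_4=241/420 ∈ [12/23, 15/23) → index 5
j=5: u_5=43/60 ∈ [15/23, 1) → index 6
j=6: u_6=361/420 ∈ [15/23, 1) → index 6

0 0 2 3 5 6 6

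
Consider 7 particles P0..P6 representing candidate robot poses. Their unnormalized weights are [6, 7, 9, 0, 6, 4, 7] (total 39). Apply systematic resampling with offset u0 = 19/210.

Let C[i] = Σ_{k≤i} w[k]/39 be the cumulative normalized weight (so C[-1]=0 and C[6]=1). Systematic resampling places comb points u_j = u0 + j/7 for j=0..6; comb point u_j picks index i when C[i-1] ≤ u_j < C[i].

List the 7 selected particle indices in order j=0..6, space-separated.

0 1 2 2 4 5 6

C = [2/13, 1/3, 22/39, 22/39, 28/39, 32/39, 1]
j=0: u_0=19/210 ∈ [0, 2/13) → index 0
j=1: u_1=7/30 ∈ [2/13, 1/3) → index 1
j=2: u_2=79/210 ∈ [1/3, 22/39) → index 2
j=3: u_3=109/210 ∈ [1/3, 22/39) → index 2
j=4: u_4=139/210 ∈ [22/39, 28/39) → index 4
j=5: u_5=169/210 ∈ [28/39, 32/39) → index 5
j=6: u_6=199/210 ∈ [32/39, 1) → index 6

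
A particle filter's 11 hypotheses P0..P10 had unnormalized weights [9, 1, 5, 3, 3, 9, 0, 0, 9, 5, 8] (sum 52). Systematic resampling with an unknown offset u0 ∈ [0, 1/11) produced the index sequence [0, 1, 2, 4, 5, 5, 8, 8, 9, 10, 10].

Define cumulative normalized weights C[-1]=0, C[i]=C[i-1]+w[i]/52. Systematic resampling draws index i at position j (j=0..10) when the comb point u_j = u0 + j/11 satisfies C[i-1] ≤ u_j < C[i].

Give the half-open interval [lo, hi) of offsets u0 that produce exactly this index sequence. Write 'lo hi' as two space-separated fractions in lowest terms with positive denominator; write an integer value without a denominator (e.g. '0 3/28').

C = [9/52, 5/26, 15/52, 9/26, 21/52, 15/26, 15/26, 15/26, 3/4, 11/13, 1]
j=0 picked index 0: u0 ∈ [0, 9/52)
j=1 picked index 1: u0 ∈ [47/572, 29/286)
j=2 picked index 2: u0 ∈ [3/286, 61/572)
j=3 picked index 4: u0 ∈ [21/286, 75/572)
j=4 picked index 5: u0 ∈ [23/572, 61/286)
j=5 picked index 5: u0 ∈ [-29/572, 35/286)
j=6 picked index 8: u0 ∈ [9/286, 9/44)
j=7 picked index 8: u0 ∈ [-17/286, 5/44)
j=8 picked index 9: u0 ∈ [1/44, 17/143)
j=9 picked index 10: u0 ∈ [4/143, 2/11)
j=10 picked index 10: u0 ∈ [-9/143, 1/11)
intersection: [47/572, 1/11)

47/572 1/11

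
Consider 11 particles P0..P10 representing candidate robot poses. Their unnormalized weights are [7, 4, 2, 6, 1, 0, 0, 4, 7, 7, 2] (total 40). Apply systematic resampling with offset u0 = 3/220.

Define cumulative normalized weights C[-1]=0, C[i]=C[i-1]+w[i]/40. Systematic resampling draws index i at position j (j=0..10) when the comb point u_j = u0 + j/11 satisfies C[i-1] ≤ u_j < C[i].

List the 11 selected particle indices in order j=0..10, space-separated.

0 0 1 2 3 3 7 8 8 9 9

C = [7/40, 11/40, 13/40, 19/40, 1/2, 1/2, 1/2, 3/5, 31/40, 19/20, 1]
j=0: u_0=3/220 ∈ [0, 7/40) → index 0
j=1: u_1=23/220 ∈ [0, 7/40) → index 0
j=2: u_2=43/220 ∈ [7/40, 11/40) → index 1
j=3: u_3=63/220 ∈ [11/40, 13/40) → index 2
j=4: u_4=83/220 ∈ [13/40, 19/40) → index 3
j=5: u_5=103/220 ∈ [13/40, 19/40) → index 3
j=6: u_6=123/220 ∈ [1/2, 3/5) → index 7
j=7: u_7=13/20 ∈ [3/5, 31/40) → index 8
j=8: u_8=163/220 ∈ [3/5, 31/40) → index 8
j=9: u_9=183/220 ∈ [31/40, 19/20) → index 9
j=10: u_10=203/220 ∈ [31/40, 19/20) → index 9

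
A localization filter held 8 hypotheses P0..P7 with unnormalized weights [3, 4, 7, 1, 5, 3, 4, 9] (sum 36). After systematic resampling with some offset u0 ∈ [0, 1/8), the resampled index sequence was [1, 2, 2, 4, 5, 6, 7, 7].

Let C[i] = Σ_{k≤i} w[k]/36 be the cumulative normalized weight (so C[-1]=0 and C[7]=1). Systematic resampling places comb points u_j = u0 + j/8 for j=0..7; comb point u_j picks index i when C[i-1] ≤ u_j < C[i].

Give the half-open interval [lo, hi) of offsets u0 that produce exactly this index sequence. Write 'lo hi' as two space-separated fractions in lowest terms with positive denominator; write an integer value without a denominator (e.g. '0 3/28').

1/12 1/8

C = [1/12, 7/36, 7/18, 5/12, 5/9, 23/36, 3/4, 1]
j=0 picked index 1: u0 ∈ [1/12, 7/36)
j=1 picked index 2: u0 ∈ [5/72, 19/72)
j=2 picked index 2: u0 ∈ [-1/18, 5/36)
j=3 picked index 4: u0 ∈ [1/24, 13/72)
j=4 picked index 5: u0 ∈ [1/18, 5/36)
j=5 picked index 6: u0 ∈ [1/72, 1/8)
j=6 picked index 7: u0 ∈ [0, 1/4)
j=7 picked index 7: u0 ∈ [-1/8, 1/8)
intersection: [1/12, 1/8)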